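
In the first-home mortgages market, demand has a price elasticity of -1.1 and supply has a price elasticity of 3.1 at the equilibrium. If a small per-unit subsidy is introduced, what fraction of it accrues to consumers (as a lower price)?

For a small subsidy around the equilibrium, the benefit split depends on the relative slopes, which at a point are proportional to the elasticities.
Buyer share = εs/(εs + |εd|) = 3.1/(3.1 + 1.1) = 31/42; seller share = |εd|/(εs + |εd|) = 11/42.

Consumer share = 31/42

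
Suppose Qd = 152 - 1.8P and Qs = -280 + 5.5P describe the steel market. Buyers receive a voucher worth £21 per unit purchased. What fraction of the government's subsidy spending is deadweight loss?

DWL / government spending = 2079/10798

Pre-subsidy: 152 - 1.8P = -280 + 5.5P gives P* = 4320/73, Q* = 3320/73.
With the rebate, buyers effectively pay Pb = Ps − 21, where Ps is the price sellers receive.
Demand in terms of Ps becomes Qd = 152 − 1.8(Ps − 21) = 189.8 - 1.8Ps. Setting this equal to supply: 189.8 - 1.8Ps = -280 + 5.5Ps, so Ps = 4698/73.
Buyers pay Pb = 4698/73 − 21 = 3165/73; Q' = -280 + 5.5·(4698/73) = 5399/73.
ΔCS = ½(3320/73 + 5399/73)(4320/73 − 3165/73) = 10070445/10658; ΔPS = ½(3320/73 + 5399/73)(4698/73 − 4320/73) = 1647891/5329.
Government spending = 21 × 5399/73 = 113379/73.
DWL = ½ × 21 × (5399/73 − 3320/73) = 43659/146; fraction = (43659/146) / (113379/73) = 2079/10798.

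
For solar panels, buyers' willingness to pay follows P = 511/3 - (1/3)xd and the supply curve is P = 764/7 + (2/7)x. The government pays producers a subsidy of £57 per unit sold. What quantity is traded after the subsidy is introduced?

x' = 2482/13

Pre-subsidy: 511/3 - (1/3)x = 764/7 + (2/7)x gives x* = 1285/13 and P* = 1786/13.
With the subsidy, sellers receive Ps = Pb + 57 for each unit, where Pb is the price buyers pay.
On the curves, Pb = 511/3 - (1/3)x and Ps = 764/7 + (2/7)x; the wedge Ps − Pb = 57 gives 764/7 + (2/7)x − (511/3 - (1/3)x) = 57, so x' = 2482/13.
Then Pb = 511/3 − (1/3)·(2482/13) = 1387/13 and Ps = 764/7 + (2/7)·(2482/13) = 2128/13.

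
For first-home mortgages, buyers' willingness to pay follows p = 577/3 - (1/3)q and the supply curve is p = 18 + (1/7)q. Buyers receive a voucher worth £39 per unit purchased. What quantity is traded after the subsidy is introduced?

q' = 448

Pre-subsidy: 577/3 - (1/3)q = 18 + (1/7)q gives q* = 366.1 and p* = 70.3.
With the rebate, buyers effectively pay pb = ps − 39, where ps is the price sellers receive.
On the curves, pb = 577/3 - (1/3)q and ps = 18 + (1/7)q; the wedge ps − pb = 39 gives 18 + (1/7)q − (577/3 - (1/3)q) = 39, so q' = 448.
Then pb = 577/3 − (1/3)·448 = 43 and ps = 18 + (1/7)·448 = 82.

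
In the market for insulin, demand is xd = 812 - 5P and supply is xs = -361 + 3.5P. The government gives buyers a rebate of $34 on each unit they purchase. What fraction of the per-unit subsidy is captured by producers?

Producer share = 10/17

Pre-subsidy: 812 - 5P = -361 + 3.5P gives P* = 138, x* = 122.
With the rebate, buyers effectively pay Pb = Ps − 34, where Ps is the price sellers receive.
Demand in terms of Ps becomes xd = 812 − 5(Ps − 34) = 982 - 5Ps. Setting this equal to supply: 982 - 5Ps = -361 + 3.5Ps, so Ps = 158.
Buyers pay Pb = 158 − 34 = 124; x' = -361 + 3.5·158 = 192.
Buyers' price falls by P* − Pb = 138 − 124 = 14; sellers' price rises by Ps − P* = 158 − 138 = 20.
So producers capture 20/34 = 10/17 of each unit of subsidy.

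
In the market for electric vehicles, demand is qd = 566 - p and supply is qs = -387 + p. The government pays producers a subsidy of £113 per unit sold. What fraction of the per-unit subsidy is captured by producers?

Producer share = 0.5

Pre-subsidy: 566 - p = -387 + p gives p* = 476.5, q* = 89.5.
With the subsidy, sellers receive ps = pb + 113 for each unit, where pb is the price buyers pay.
Supply in terms of pb becomes qs = -387 + 1(pb + 113) = -274 + pb. Setting this equal to demand: 566 - pb = -274 + pb, so pb = 420.
Sellers receive ps = 420 + 113 = 533; q' = 566 − 1·420 = 146.
Buyers' price falls by p* − pb = 476.5 − 420 = 56.5; sellers' price rises by ps − p* = 533 − 476.5 = 56.5.
So producers capture 56.5/113 = 0.5 of each unit of subsidy.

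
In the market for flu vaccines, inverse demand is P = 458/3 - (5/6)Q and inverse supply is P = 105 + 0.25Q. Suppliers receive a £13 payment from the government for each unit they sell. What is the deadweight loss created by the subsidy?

Pre-subsidy: 458/3 - (5/6)Q = 105 + 0.25Q gives Q* = 44 and P* = 116.
With the subsidy, sellers receive Ps = Pb + 13 for each unit, where Pb is the price buyers pay.
On the curves, Pb = 458/3 - (5/6)Q and Ps = 105 + 0.25Q; the wedge Ps − Pb = 13 gives 105 + 0.25Q − (458/3 - (5/6)Q) = 13, so Q' = 56.
Then Pb = 458/3 − (5/6)·56 = 106 and Ps = 105 + 0.25·56 = 119.
The subsidy expands output by 56 − 44 = 12 past the efficient level; on those units the gap between marginal cost and willingness to pay runs from 0 up to 13.
DWL = ½ × 13 × 12 = 78.

Deadweight loss = £78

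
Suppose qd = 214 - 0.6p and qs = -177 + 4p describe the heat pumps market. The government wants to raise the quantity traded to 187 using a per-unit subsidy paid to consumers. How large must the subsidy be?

Required subsidy s = 46 per unit

At q = 187, invert demand for the buyer price: pb = (214 − 187)/0.6 = 45; invert supply for the seller price: ps = (187 − (-177))/4 = 91.
The subsidy must fill the gap: s = ps − pb = 91 − 45 = 46.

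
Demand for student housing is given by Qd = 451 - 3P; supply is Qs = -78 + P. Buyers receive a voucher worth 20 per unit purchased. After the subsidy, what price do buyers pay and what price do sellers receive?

Buyers pay 127.25; sellers receive 147.25

Pre-subsidy: 451 - 3P = -78 + P gives P* = 132.25, Q* = 54.25.
With the rebate, buyers effectively pay Pb = Ps − 20, where Ps is the price sellers receive.
Demand in terms of Ps becomes Qd = 451 − 3(Ps − 20) = 511 - 3Ps. Setting this equal to supply: 511 - 3Ps = -78 + Ps, so Ps = 147.25.
Buyers pay Pb = 147.25 − 20 = 127.25; Q' = -78 + 1·147.25 = 69.25.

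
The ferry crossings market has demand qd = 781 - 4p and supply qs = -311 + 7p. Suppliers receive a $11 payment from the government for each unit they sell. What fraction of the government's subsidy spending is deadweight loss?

Pre-subsidy: 781 - 4p = -311 + 7p gives p* = 1092/11, q* = 4223/11.
With the subsidy, sellers receive ps = pb + 11 for each unit, where pb is the price buyers pay.
Supply in terms of pb becomes qs = -311 + 7(pb + 11) = -234 + 7pb. Setting this equal to demand: 781 - 4pb = -234 + 7pb, so pb = 1015/11.
Sellers receive ps = 1015/11 + 11 = 1136/11; q' = 781 − 4·(1015/11) = 4531/11.
ΔCS = ½(4223/11 + 4531/11)(1092/11 − 1015/11) = 30639/11; ΔPS = ½(4223/11 + 4531/11)(1136/11 − 1092/11) = 17508/11.
Government spending = 11 × 4531/11 = 4531.
DWL = ½ × 11 × (4531/11 − 4223/11) = 154; fraction = 154 / 4531 = 154/4531.

DWL / government spending = 154/4531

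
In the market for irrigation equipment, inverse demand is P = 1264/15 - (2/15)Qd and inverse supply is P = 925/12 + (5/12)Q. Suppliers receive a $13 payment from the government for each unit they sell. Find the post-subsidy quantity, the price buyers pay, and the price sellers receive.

Pre-subsidy: 1264/15 - (2/15)Q = 925/12 + (5/12)Q gives Q* = 431/33 and P* = 8170/99.
With the subsidy, sellers receive Ps = Pb + 13 for each unit, where Pb is the price buyers pay.
On the curves, Pb = 1264/15 - (2/15)Q and Ps = 925/12 + (5/12)Q; the wedge Ps − Pb = 13 gives 925/12 + (5/12)Q − (1264/15 - (2/15)Q) = 13, so Q' = 1211/33.
Then Pb = 1264/15 − (2/15)·(1211/33) = 7858/99 and Ps = 925/12 + (5/12)·(1211/33) = 9145/99.

Q' = 1211/33; buyers pay 7858/99; sellers receive 9145/99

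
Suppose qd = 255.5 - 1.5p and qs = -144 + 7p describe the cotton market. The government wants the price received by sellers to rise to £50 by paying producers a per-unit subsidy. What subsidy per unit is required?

At a seller price of 50, quantity supplied is -144 + 7·50 = 206.
Buyers absorb 206 only when they pay pb with 255.5 − 1.5·pb = 206, i.e. pb = 33.
s = ps − pb = 50 − 33 = 17.

Required subsidy s = £17 per unit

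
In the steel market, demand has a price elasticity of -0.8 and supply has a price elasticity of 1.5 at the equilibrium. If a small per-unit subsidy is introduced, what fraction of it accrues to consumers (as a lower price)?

For a small subsidy around the equilibrium, the benefit split depends on the relative slopes, which at a point are proportional to the elasticities.
Buyer share = εs/(εs + |εd|) = 1.5/(1.5 + 0.8) = 15/23; seller share = |εd|/(εs + |εd|) = 8/23.

Consumer share = 15/23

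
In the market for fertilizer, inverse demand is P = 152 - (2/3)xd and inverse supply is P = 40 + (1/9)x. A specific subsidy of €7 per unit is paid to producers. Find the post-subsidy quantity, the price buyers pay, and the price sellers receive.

x' = 153; buyers pay €50; sellers receive €57

Pre-subsidy: 152 - (2/3)x = 40 + (1/9)x gives x* = 144 and P* = 56.
With the subsidy, sellers receive Ps = Pb + 7 for each unit, where Pb is the price buyers pay.
On the curves, Pb = 152 - (2/3)x and Ps = 40 + (1/9)x; the wedge Ps − Pb = 7 gives 40 + (1/9)x − (152 - (2/3)x) = 7, so x' = 153.
Then Pb = 152 − (2/3)·153 = 50 and Ps = 40 + (1/9)·153 = 57.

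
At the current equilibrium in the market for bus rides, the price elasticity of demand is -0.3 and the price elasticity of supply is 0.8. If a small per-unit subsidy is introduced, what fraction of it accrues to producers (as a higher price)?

For a small subsidy around the equilibrium, the benefit split depends on the relative slopes, which at a point are proportional to the elasticities.
Buyer share = εs/(εs + |εd|) = 0.8/(0.8 + 0.3) = 8/11; seller share = |εd|/(εs + |εd|) = 3/11.
So producers capture 3/11 of the subsidy.

Producer share = 3/11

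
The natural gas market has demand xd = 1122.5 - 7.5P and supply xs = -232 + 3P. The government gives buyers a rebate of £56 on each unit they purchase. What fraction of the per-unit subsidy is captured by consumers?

Pre-subsidy: 1122.5 - 7.5P = -232 + 3P gives P* = 129, x* = 155.
With the rebate, buyers effectively pay Pb = Ps − 56, where Ps is the price sellers receive.
Demand in terms of Ps becomes xd = 1122.5 − 7.5(Ps − 56) = 1542.5 - 7.5Ps. Setting this equal to supply: 1542.5 - 7.5Ps = -232 + 3Ps, so Ps = 169.
Buyers pay Pb = 169 − 56 = 113; x' = -232 + 3·169 = 275.
Buyers' price falls by P* − Pb = 129 − 113 = 16; sellers' price rises by Ps − P* = 169 − 129 = 40.
So consumers capture 16/56 = 2/7 of each unit of subsidy.

Consumer share = 2/7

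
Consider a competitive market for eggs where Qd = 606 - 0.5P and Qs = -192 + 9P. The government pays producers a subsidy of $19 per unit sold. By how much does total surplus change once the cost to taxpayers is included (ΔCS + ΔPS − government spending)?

Net change in total surplus = -$85.5

Pre-subsidy: 606 - 0.5P = -192 + 9P gives P* = 84, Q* = 564.
With the subsidy, sellers receive Ps = Pb + 19 for each unit, where Pb is the price buyers pay.
Supply in terms of Pb becomes Qs = -192 + 9(Pb + 19) = -21 + 9Pb. Setting this equal to demand: 606 - 0.5Pb = -21 + 9Pb, so Pb = 66.
Sellers receive Ps = 66 + 19 = 85; Q' = 606 − 0.5·66 = 573.
ΔCS = ½(564 + 573)(84 − 66) = 10233; ΔPS = ½(564 + 573)(85 − 84) = 568.5.
Government spending = 19 × 573 = 10887.
Net change = 10233 + 568.5 − 10887 = -85.5. The loss equals the DWL triangle ½·19·9.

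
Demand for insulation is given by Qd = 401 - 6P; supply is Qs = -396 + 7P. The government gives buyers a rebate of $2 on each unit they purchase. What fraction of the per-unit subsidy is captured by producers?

Pre-subsidy: 401 - 6P = -396 + 7P gives P* = 797/13, Q* = 431/13.
With the rebate, buyers effectively pay Pb = Ps − 2, where Ps is the price sellers receive.
Demand in terms of Ps becomes Qd = 401 − 6(Ps − 2) = 413 - 6Ps. Setting this equal to supply: 413 - 6Ps = -396 + 7Ps, so Ps = 809/13.
Buyers pay Pb = 809/13 − 2 = 783/13; Q' = -396 + 7·(809/13) = 515/13.
Buyers' price falls by P* − Pb = 797/13 − 783/13 = 14/13; sellers' price rises by Ps − P* = 809/13 − 797/13 = 12/13.
So producers capture (12/13)/2 = 6/13 of each unit of subsidy.

Producer share = 6/13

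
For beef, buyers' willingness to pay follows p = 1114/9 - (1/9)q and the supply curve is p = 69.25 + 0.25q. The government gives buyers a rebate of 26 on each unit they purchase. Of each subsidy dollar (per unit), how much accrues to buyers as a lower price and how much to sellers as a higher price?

Buyers gain 8 per unit; sellers gain 18 per unit

Pre-subsidy: 1114/9 - (1/9)q = 69.25 + 0.25q gives q* = 151 and p* = 107.
With the rebate, buyers effectively pay pb = ps − 26, where ps is the price sellers receive.
On the curves, pb = 1114/9 - (1/9)q and ps = 69.25 + 0.25q; the wedge ps − pb = 26 gives 69.25 + 0.25q − (1114/9 - (1/9)q) = 26, so q' = 223.
Then pb = 1114/9 − (1/9)·223 = 99 and ps = 69.25 + 0.25·223 = 125.
Buyers' price falls by p* − pb = 107 − 99 = 8; sellers' price rises by ps − p* = 125 − 107 = 18.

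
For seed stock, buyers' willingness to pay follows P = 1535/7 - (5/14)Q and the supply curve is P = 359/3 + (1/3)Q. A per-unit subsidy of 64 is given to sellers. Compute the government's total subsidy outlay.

Government cost = 439808/29

Pre-subsidy: 1535/7 - (5/14)Q = 359/3 + (1/3)Q gives Q* = 4184/29 and P* = 4865/29.
With the subsidy, sellers receive Ps = Pb + 64 for each unit, where Pb is the price buyers pay.
On the curves, Pb = 1535/7 - (5/14)Q and Ps = 359/3 + (1/3)Q; the wedge Ps − Pb = 64 gives 359/3 + (1/3)Q − (1535/7 - (5/14)Q) = 64, so Q' = 6872/29.
Then Pb = 1535/7 − (5/14)·(6872/29) = 3905/29 and Ps = 359/3 + (1/3)·(6872/29) = 5761/29.
Government outlay = subsidy × quantity = 64 × 6872/29 = 439808/29.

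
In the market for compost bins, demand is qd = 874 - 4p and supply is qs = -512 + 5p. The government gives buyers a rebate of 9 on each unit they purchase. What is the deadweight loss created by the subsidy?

Deadweight loss = 90

Pre-subsidy: 874 - 4p = -512 + 5p gives p* = 154, q* = 258.
With the rebate, buyers effectively pay pb = ps − 9, where ps is the price sellers receive.
Demand in terms of ps becomes qd = 874 − 4(ps − 9) = 910 - 4ps. Setting this equal to supply: 910 - 4ps = -512 + 5ps, so ps = 158.
Buyers pay pb = 158 − 9 = 149; q' = -512 + 5·158 = 278.
The subsidy expands output by 278 − 258 = 20 past the efficient level; on those units the gap between marginal cost and willingness to pay runs from 0 up to 9.
DWL = ½ × 9 × 20 = 90.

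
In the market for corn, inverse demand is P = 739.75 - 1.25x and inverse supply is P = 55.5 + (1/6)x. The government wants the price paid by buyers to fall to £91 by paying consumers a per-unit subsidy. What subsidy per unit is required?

Required subsidy s = £51 per unit

At a buyer price of 91, quantity demanded is 591.8 − 0.8·91 = 519.
Sellers supply 519 only when they receive Ps = 55.5 + (1/6)·519 = 142.
s = Ps − Pb = 142 − 91 = 51.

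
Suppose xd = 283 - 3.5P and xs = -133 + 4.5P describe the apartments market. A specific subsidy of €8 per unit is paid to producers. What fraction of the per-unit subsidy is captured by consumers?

Pre-subsidy: 283 - 3.5P = -133 + 4.5P gives P* = 52, x* = 101.
With the subsidy, sellers receive Ps = Pb + 8 for each unit, where Pb is the price buyers pay.
Supply in terms of Pb becomes xs = -133 + 4.5(Pb + 8) = -97 + 4.5Pb. Setting this equal to demand: 283 - 3.5Pb = -97 + 4.5Pb, so Pb = 47.5.
Sellers receive Ps = 47.5 + 8 = 55.5; x' = 283 − 3.5·47.5 = 116.75.
Buyers' price falls by P* − Pb = 52 − 47.5 = 4.5; sellers' price rises by Ps − P* = 55.5 − 52 = 3.5.
So consumers capture 4.5/8 = 0.5625 of each unit of subsidy.

Consumer share = 0.5625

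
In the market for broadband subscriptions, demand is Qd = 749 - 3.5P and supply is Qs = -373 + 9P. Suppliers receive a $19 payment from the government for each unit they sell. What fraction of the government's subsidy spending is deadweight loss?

Pre-subsidy: 749 - 3.5P = -373 + 9P gives P* = 89.76, Q* = 434.84.
With the subsidy, sellers receive Ps = Pb + 19 for each unit, where Pb is the price buyers pay.
Supply in terms of Pb becomes Qs = -373 + 9(Pb + 19) = -202 + 9Pb. Setting this equal to demand: 749 - 3.5Pb = -202 + 9Pb, so Pb = 76.08.
Sellers receive Ps = 76.08 + 19 = 95.08; Q' = 749 − 3.5·76.08 = 482.72.
ΔCS = ½(434.84 + 482.72)(89.76 − 76.08) = 6276.1104; ΔPS = ½(434.84 + 482.72)(95.08 − 89.76) = 2440.7096.
Government spending = 19 × 482.72 = 9171.68.
DWL = ½ × 19 × (482.72 − 434.84) = 454.86; fraction = 454.86 / 9171.68 = 171/3448.

DWL / government spending = 171/3448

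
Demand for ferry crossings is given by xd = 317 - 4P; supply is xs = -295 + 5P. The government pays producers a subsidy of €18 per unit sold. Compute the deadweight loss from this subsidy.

Pre-subsidy: 317 - 4P = -295 + 5P gives P* = 68, x* = 45.
With the subsidy, sellers receive Ps = Pb + 18 for each unit, where Pb is the price buyers pay.
Supply in terms of Pb becomes xs = -295 + 5(Pb + 18) = -205 + 5Pb. Setting this equal to demand: 317 - 4Pb = -205 + 5Pb, so Pb = 58.
Sellers receive Ps = 58 + 18 = 76; x' = 317 − 4·58 = 85.
The subsidy expands output by 85 − 45 = 40 past the efficient level; on those units the gap between marginal cost and willingness to pay runs from 0 up to 18.
DWL = ½ × 18 × 40 = 360.

Deadweight loss = €360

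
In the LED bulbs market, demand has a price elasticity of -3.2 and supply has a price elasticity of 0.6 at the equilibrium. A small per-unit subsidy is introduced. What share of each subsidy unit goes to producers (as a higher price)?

Producer share = 16/19

For a small subsidy around the equilibrium, the benefit split depends on the relative slopes, which at a point are proportional to the elasticities.
Buyer share = εs/(εs + |εd|) = 0.6/(0.6 + 3.2) = 3/19; seller share = |εd|/(εs + |εd|) = 16/19.
So producers capture 16/19 of the subsidy.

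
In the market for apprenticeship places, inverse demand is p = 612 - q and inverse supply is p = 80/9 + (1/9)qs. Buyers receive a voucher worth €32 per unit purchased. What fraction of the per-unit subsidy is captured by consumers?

Pre-subsidy: 612 - q = 80/9 + (1/9)q gives q* = 542.8 and p* = 69.2.
With the rebate, buyers effectively pay pb = ps − 32, where ps is the price sellers receive.
On the curves, pb = 612 - q and ps = 80/9 + (1/9)q; the wedge ps − pb = 32 gives 80/9 + (1/9)q − (612 - q) = 32, so q' = 571.6.
Then pb = 612 − 1·571.6 = 40.4 and ps = 80/9 + (1/9)·571.6 = 72.4.
Buyers' price falls by p* − pb = 69.2 − 40.4 = 28.8; sellers' price rises by ps − p* = 72.4 − 69.2 = 3.2.
So consumers capture 28.8/32 = 0.9 of each unit of subsidy.

Consumer share = 0.9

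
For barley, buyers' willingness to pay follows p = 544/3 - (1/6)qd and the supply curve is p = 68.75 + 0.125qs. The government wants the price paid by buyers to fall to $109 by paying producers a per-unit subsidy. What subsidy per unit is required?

Required subsidy s = $14 per unit

At a buyer price of 109, quantity demanded is 1088 − 6·109 = 434.
Sellers supply 434 only when they receive ps = 68.75 + 0.125·434 = 123.
s = ps − pb = 123 − 109 = 14.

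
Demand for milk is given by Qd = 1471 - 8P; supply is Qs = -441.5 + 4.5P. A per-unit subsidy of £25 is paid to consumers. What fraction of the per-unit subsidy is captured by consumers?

Consumer share = 0.36

Pre-subsidy: 1471 - 8P = -441.5 + 4.5P gives P* = 153, Q* = 247.
With the rebate, buyers effectively pay Pb = Ps − 25, where Ps is the price sellers receive.
Demand in terms of Ps becomes Qd = 1471 − 8(Ps − 25) = 1671 - 8Ps. Setting this equal to supply: 1671 - 8Ps = -441.5 + 4.5Ps, so Ps = 169.
Buyers pay Pb = 169 − 25 = 144; Q' = -441.5 + 4.5·169 = 319.
Buyers' price falls by P* − Pb = 153 − 144 = 9; sellers' price rises by Ps − P* = 169 − 153 = 16.
So consumers capture 9/25 = 0.36 of each unit of subsidy.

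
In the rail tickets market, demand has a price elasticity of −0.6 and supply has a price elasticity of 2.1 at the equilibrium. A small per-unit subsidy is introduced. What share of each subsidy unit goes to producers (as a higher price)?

For a small subsidy around the equilibrium, the benefit split depends on the relative slopes, which at a point are proportional to the elasticities.
Buyer share = εs/(εs + |εd|) = 2.1/(2.1 + 0.6) = 7/9; seller share = |εd|/(εs + |εd|) = 2/9.
So producers capture 2/9 of the subsidy.

Producer share = 2/9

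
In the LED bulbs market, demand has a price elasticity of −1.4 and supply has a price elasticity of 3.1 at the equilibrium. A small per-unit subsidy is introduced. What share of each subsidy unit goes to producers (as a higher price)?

Producer share = 14/45

For a small subsidy around the equilibrium, the benefit split depends on the relative slopes, which at a point are proportional to the elasticities.
Buyer share = εs/(εs + |εd|) = 3.1/(3.1 + 1.4) = 31/45; seller share = |εd|/(εs + |εd|) = 14/45.
So producers capture 14/45 of the subsidy.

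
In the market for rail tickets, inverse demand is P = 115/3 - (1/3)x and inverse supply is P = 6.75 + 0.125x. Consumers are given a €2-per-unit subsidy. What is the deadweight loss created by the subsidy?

Pre-subsidy: 115/3 - (1/3)x = 6.75 + 0.125x gives x* = 758/11 and P* = 169/11.
With the rebate, buyers effectively pay Pb = Ps − 2, where Ps is the price sellers receive.
On the curves, Pb = 115/3 - (1/3)x and Ps = 6.75 + 0.125x; the wedge Ps − Pb = 2 gives 6.75 + 0.125x − (115/3 - (1/3)x) = 2, so x' = 806/11.
Then Pb = 115/3 − (1/3)·(806/11) = 153/11 and Ps = 6.75 + 0.125·(806/11) = 175/11.
The subsidy expands output by 806/11 − 758/11 = 48/11 past the efficient level; on those units the gap between marginal cost and willingness to pay runs from 0 up to 2.
DWL = ½ × 2 × 48/11 = 48/11.

Deadweight loss = 48/11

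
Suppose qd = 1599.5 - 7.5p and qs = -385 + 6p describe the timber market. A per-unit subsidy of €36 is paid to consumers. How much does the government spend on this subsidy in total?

Pre-subsidy: 1599.5 - 7.5p = -385 + 6p gives p* = 147, q* = 497.
With the rebate, buyers effectively pay pb = ps − 36, where ps is the price sellers receive.
Demand in terms of ps becomes qd = 1599.5 − 7.5(ps − 36) = 1869.5 - 7.5ps. Setting this equal to supply: 1869.5 - 7.5ps = -385 + 6ps, so ps = 167.
Buyers pay pb = 167 − 36 = 131; q' = -385 + 6·167 = 617.
Government outlay = subsidy × quantity = 36 × 617 = 22212.

Government cost = €22212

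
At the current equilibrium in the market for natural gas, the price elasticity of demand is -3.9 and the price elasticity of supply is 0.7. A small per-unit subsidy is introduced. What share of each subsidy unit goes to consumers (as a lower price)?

Consumer share = 7/46

For a small subsidy around the equilibrium, the benefit split depends on the relative slopes, which at a point are proportional to the elasticities.
Buyer share = εs/(εs + |εd|) = 0.7/(0.7 + 3.9) = 7/46; seller share = |εd|/(εs + |εd|) = 39/46.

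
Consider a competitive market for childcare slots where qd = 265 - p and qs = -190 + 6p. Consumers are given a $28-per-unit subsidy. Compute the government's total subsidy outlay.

Pre-subsidy: 265 - p = -190 + 6p gives p* = 65, q* = 200.
With the rebate, buyers effectively pay pb = ps − 28, where ps is the price sellers receive.
Demand in terms of ps becomes qd = 265 − 1(ps − 28) = 293 - ps. Setting this equal to supply: 293 - ps = -190 + 6ps, so ps = 69.
Buyers pay pb = 69 − 28 = 41; q' = -190 + 6·69 = 224.
Government outlay = subsidy × quantity = 28 × 224 = 6272.

Government cost = $6272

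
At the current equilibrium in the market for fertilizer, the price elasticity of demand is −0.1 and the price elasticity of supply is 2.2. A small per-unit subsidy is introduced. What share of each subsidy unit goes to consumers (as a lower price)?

Consumer share = 22/23

For a small subsidy around the equilibrium, the benefit split depends on the relative slopes, which at a point are proportional to the elasticities.
Buyer share = εs/(εs + |εd|) = 2.2/(2.2 + 0.1) = 22/23; seller share = |εd|/(εs + |εd|) = 1/23.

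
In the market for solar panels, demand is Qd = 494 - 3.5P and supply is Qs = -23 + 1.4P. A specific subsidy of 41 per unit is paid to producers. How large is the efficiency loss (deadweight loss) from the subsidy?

Deadweight loss = 840.5

Pre-subsidy: 494 - 3.5P = -23 + 1.4P gives P* = 5170/49, Q* = 873/7.
With the subsidy, sellers receive Ps = Pb + 41 for each unit, where Pb is the price buyers pay.
Supply in terms of Pb becomes Qs = -23 + 1.4(Pb + 41) = 34.4 + 1.4Pb. Setting this equal to demand: 494 - 3.5Pb = 34.4 + 1.4Pb, so Pb = 4596/49.
Sellers receive Ps = 4596/49 + 41 = 6605/49; Q' = 494 − 3.5·(4596/49) = 1160/7.
The subsidy expands output by 1160/7 − 873/7 = 41 past the efficient level; on those units the gap between marginal cost and willingness to pay runs from 0 up to 41.
DWL = ½ × 41 × 41 = 840.5.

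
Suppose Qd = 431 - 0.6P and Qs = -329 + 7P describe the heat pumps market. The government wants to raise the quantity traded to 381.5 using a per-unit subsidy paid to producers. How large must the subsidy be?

At Q = 381.5, invert demand for the buyer price: Pb = (431 − 381.5)/0.6 = 82.5; invert supply for the seller price: Ps = (381.5 − (-329))/7 = 101.5.
The subsidy must fill the gap: s = Ps − Pb = 101.5 − 82.5 = 19.

Required subsidy s = 19 per unit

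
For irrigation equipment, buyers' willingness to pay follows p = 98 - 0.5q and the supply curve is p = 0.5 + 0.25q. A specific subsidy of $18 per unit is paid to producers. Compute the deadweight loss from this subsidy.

Deadweight loss = $216

Pre-subsidy: 98 - 0.5q = 0.5 + 0.25q gives q* = 130 and p* = 33.
With the subsidy, sellers receive ps = pb + 18 for each unit, where pb is the price buyers pay.
On the curves, pb = 98 - 0.5q and ps = 0.5 + 0.25q; the wedge ps − pb = 18 gives 0.5 + 0.25q − (98 - 0.5q) = 18, so q' = 154.
Then pb = 98 − 0.5·154 = 21 and ps = 0.5 + 0.25·154 = 39.
The subsidy expands output by 154 − 130 = 24 past the efficient level; on those units the gap between marginal cost and willingness to pay runs from 0 up to 18.
DWL = ½ × 18 × 24 = 216.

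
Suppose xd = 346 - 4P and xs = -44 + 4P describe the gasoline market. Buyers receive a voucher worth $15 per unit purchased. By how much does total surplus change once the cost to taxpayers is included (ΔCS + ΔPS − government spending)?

Pre-subsidy: 346 - 4P = -44 + 4P gives P* = 48.75, x* = 151.
With the rebate, buyers effectively pay Pb = Ps − 15, where Ps is the price sellers receive.
Demand in terms of Ps becomes xd = 346 − 4(Ps − 15) = 406 - 4Ps. Setting this equal to supply: 406 - 4Ps = -44 + 4Ps, so Ps = 56.25.
Buyers pay Pb = 56.25 − 15 = 41.25; x' = -44 + 4·56.25 = 181.
ΔCS = ½(151 + 181)(48.75 − 41.25) = 1245; ΔPS = ½(151 + 181)(56.25 − 48.75) = 1245.
Government spending = 15 × 181 = 2715.
Net change = 1245 + 1245 − 2715 = -225. The loss equals the DWL triangle ½·15·30.

Net change in total surplus = -$225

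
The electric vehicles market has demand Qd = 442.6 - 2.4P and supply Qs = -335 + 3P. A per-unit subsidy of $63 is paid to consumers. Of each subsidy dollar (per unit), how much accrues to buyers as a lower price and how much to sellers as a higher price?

Buyers gain $35 per unit; sellers gain $28 per unit

Pre-subsidy: 442.6 - 2.4P = -335 + 3P gives P* = 144, Q* = 97.
With the rebate, buyers effectively pay Pb = Ps − 63, where Ps is the price sellers receive.
Demand in terms of Ps becomes Qd = 442.6 − 2.4(Ps − 63) = 593.8 - 2.4Ps. Setting this equal to supply: 593.8 - 2.4Ps = -335 + 3Ps, so Ps = 172.
Buyers pay Pb = 172 − 63 = 109; Q' = -335 + 3·172 = 181.
Buyers' price falls by P* − Pb = 144 − 109 = 35; sellers' price rises by Ps − P* = 172 − 144 = 28.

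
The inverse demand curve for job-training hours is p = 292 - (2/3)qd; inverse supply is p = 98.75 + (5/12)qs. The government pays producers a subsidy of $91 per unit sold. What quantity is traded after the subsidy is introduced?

q' = 3411/13

Pre-subsidy: 292 - (2/3)q = 98.75 + (5/12)q gives q* = 2319/13 and p* = 2250/13.
With the subsidy, sellers receive ps = pb + 91 for each unit, where pb is the price buyers pay.
On the curves, pb = 292 - (2/3)q and ps = 98.75 + (5/12)q; the wedge ps − pb = 91 gives 98.75 + (5/12)q − (292 - (2/3)q) = 91, so q' = 3411/13.
Then pb = 292 − (2/3)·(3411/13) = 1522/13 and ps = 98.75 + (5/12)·(3411/13) = 2705/13.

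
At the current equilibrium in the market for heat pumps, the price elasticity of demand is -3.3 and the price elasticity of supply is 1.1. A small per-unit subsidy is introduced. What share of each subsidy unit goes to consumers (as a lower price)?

For a small subsidy around the equilibrium, the benefit split depends on the relative slopes, which at a point are proportional to the elasticities.
Buyer share = εs/(εs + |εd|) = 1.1/(1.1 + 3.3) = 0.25; seller share = |εd|/(εs + |εd|) = 0.75.

Consumer share = 0.25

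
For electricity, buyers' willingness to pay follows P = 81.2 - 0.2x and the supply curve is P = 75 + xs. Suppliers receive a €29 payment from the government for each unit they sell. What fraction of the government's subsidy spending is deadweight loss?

Pre-subsidy: 81.2 - 0.2x = 75 + x gives x* = 31/6 and P* = 481/6.
With the subsidy, sellers receive Ps = Pb + 29 for each unit, where Pb is the price buyers pay.
On the curves, Pb = 81.2 - 0.2x and Ps = 75 + x; the wedge Ps − Pb = 29 gives 75 + x − (81.2 - 0.2x) = 29, so x' = 88/3.
Then Pb = 81.2 − 0.2·(88/3) = 226/3 and Ps = 75 + 1·(88/3) = 313/3.
ΔCS = ½(31/6 + 88/3)(481/6 − 226/3) = 83.375; ΔPS = ½(31/6 + 88/3)(313/3 − 481/6) = 416.875.
Government spending = 29 × 88/3 = 2552/3.
DWL = ½ × 29 × (88/3 − 31/6) = 4205/12; fraction = (4205/12) / (2552/3) = 145/352.

DWL / government spending = 145/352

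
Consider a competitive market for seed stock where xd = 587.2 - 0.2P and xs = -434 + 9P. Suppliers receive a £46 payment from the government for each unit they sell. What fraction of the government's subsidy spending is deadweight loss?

DWL / government spending = 9/1148

Pre-subsidy: 587.2 - 0.2P = -434 + 9P gives P* = 111, x* = 565.
With the subsidy, sellers receive Ps = Pb + 46 for each unit, where Pb is the price buyers pay.
Supply in terms of Pb becomes xs = -434 + 9(Pb + 46) = -20 + 9Pb. Setting this equal to demand: 587.2 - 0.2Pb = -20 + 9Pb, so Pb = 66.
Sellers receive Ps = 66 + 46 = 112; x' = 587.2 − 0.2·66 = 574.
ΔCS = ½(565 + 574)(111 − 66) = 25627.5; ΔPS = ½(565 + 574)(112 − 111) = 569.5.
Government spending = 46 × 574 = 26404.
DWL = ½ × 46 × (574 − 565) = 207; fraction = 207 / 26404 = 9/1148.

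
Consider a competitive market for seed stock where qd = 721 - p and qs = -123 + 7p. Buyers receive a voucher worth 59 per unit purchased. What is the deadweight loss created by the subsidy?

Deadweight loss = 1522.9375

Pre-subsidy: 721 - p = -123 + 7p gives p* = 105.5, q* = 615.5.
With the rebate, buyers effectively pay pb = ps − 59, where ps is the price sellers receive.
Demand in terms of ps becomes qd = 721 − 1(ps − 59) = 780 - ps. Setting this equal to supply: 780 - ps = -123 + 7ps, so ps = 112.875.
Buyers pay pb = 112.875 − 59 = 53.875; q' = -123 + 7·112.875 = 667.125.
The subsidy expands output by 667.125 − 615.5 = 51.625 past the efficient level; on those units the gap between marginal cost and willingness to pay runs from 0 up to 59.
DWL = ½ × 59 × 51.625 = 1522.9375.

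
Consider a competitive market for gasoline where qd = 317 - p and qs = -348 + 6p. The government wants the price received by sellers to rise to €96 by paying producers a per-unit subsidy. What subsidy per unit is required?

At a seller price of 96, quantity supplied is -348 + 6·96 = 228.
Buyers absorb 228 only when they pay pb with 317 − 1·pb = 228, i.e. pb = 89.
s = ps − pb = 96 − 89 = 7.

Required subsidy s = €7 per unit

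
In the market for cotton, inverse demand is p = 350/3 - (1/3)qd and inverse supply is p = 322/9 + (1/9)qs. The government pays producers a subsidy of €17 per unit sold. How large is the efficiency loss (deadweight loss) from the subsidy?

Deadweight loss = €325.125

Pre-subsidy: 350/3 - (1/3)q = 322/9 + (1/9)q gives q* = 182 and p* = 56.
With the subsidy, sellers receive ps = pb + 17 for each unit, where pb is the price buyers pay.
On the curves, pb = 350/3 - (1/3)q and ps = 322/9 + (1/9)q; the wedge ps − pb = 17 gives 322/9 + (1/9)q − (350/3 - (1/3)q) = 17, so q' = 220.25.
Then pb = 350/3 − (1/3)·220.25 = 43.25 and ps = 322/9 + (1/9)·220.25 = 60.25.
The subsidy expands output by 220.25 − 182 = 38.25 past the efficient level; on those units the gap between marginal cost and willingness to pay runs from 0 up to 17.
DWL = ½ × 17 × 38.25 = 325.125.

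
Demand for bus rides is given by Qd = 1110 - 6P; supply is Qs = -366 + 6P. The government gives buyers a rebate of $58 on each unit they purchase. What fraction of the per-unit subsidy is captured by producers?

Producer share = 0.5

Pre-subsidy: 1110 - 6P = -366 + 6P gives P* = 123, Q* = 372.
With the rebate, buyers effectively pay Pb = Ps − 58, where Ps is the price sellers receive.
Demand in terms of Ps becomes Qd = 1110 − 6(Ps − 58) = 1458 - 6Ps. Setting this equal to supply: 1458 - 6Ps = -366 + 6Ps, so Ps = 152.
Buyers pay Pb = 152 − 58 = 94; Q' = -366 + 6·152 = 546.
Buyers' price falls by P* − Pb = 123 − 94 = 29; sellers' price rises by Ps − P* = 152 − 123 = 29.
So producers capture 29/58 = 0.5 of each unit of subsidy.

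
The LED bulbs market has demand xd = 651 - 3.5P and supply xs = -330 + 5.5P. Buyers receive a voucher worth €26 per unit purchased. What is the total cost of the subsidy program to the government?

Pre-subsidy: 651 - 3.5P = -330 + 5.5P gives P* = 109, x* = 269.5.
With the rebate, buyers effectively pay Pb = Ps − 26, where Ps is the price sellers receive.
Demand in terms of Ps becomes xd = 651 − 3.5(Ps − 26) = 742 - 3.5Ps. Setting this equal to supply: 742 - 3.5Ps = -330 + 5.5Ps, so Ps = 1072/9.
Buyers pay Pb = 1072/9 − 26 = 838/9; x' = -330 + 5.5·(1072/9) = 2926/9.
Government outlay = subsidy × quantity = 26 × 2926/9 = 76076/9.

Government cost = 76076/9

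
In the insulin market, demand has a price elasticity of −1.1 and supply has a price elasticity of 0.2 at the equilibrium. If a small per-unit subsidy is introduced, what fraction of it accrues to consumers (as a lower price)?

For a small subsidy around the equilibrium, the benefit split depends on the relative slopes, which at a point are proportional to the elasticities.
Buyer share = εs/(εs + |εd|) = 0.2/(0.2 + 1.1) = 2/13; seller share = |εd|/(εs + |εd|) = 11/13.

Consumer share = 2/13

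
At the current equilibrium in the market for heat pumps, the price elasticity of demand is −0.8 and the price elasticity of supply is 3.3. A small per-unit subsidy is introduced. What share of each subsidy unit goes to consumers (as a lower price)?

For a small subsidy around the equilibrium, the benefit split depends on the relative slopes, which at a point are proportional to the elasticities.
Buyer share = εs/(εs + |εd|) = 3.3/(3.3 + 0.8) = 33/41; seller share = |εd|/(εs + |εd|) = 8/41.

Consumer share = 33/41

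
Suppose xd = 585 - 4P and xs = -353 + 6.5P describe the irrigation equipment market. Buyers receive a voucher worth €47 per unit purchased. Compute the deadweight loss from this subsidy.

Deadweight loss = 57434/21

Pre-subsidy: 585 - 4P = -353 + 6.5P gives P* = 268/3, x* = 683/3.
With the rebate, buyers effectively pay Pb = Ps − 47, where Ps is the price sellers receive.
Demand in terms of Ps becomes xd = 585 − 4(Ps − 47) = 773 - 4Ps. Setting this equal to supply: 773 - 4Ps = -353 + 6.5Ps, so Ps = 2252/21.
Buyers pay Pb = 2252/21 − 47 = 1265/21; x' = -353 + 6.5·(2252/21) = 7225/21.
The subsidy expands output by 7225/21 − 683/3 = 2444/21 past the efficient level; on those units the gap between marginal cost and willingness to pay runs from 0 up to 47.
DWL = ½ × 47 × 2444/21 = 57434/21.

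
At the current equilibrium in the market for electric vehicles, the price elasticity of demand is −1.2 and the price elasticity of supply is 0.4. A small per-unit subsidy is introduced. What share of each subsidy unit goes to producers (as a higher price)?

For a small subsidy around the equilibrium, the benefit split depends on the relative slopes, which at a point are proportional to the elasticities.
Buyer share = εs/(εs + |εd|) = 0.4/(0.4 + 1.2) = 0.25; seller share = |εd|/(εs + |εd|) = 0.75.
So producers capture 0.75 of the subsidy.

Producer share = 0.75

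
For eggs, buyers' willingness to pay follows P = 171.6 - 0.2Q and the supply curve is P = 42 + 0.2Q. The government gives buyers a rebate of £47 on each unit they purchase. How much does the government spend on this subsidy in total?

Pre-subsidy: 171.6 - 0.2Q = 42 + 0.2Q gives Q* = 324 and P* = 106.8.
With the rebate, buyers effectively pay Pb = Ps − 47, where Ps is the price sellers receive.
On the curves, Pb = 171.6 - 0.2Q and Ps = 42 + 0.2Q; the wedge Ps − Pb = 47 gives 42 + 0.2Q − (171.6 - 0.2Q) = 47, so Q' = 441.5.
Then Pb = 171.6 − 0.2·441.5 = 83.3 and Ps = 42 + 0.2·441.5 = 130.3.
Government outlay = subsidy × quantity = 47 × 441.5 = 20750.5.

Government cost = £20750.5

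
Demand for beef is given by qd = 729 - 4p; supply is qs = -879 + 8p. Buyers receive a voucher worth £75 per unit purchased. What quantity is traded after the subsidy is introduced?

q' = 393

Pre-subsidy: 729 - 4p = -879 + 8p gives p* = 134, q* = 193.
With the rebate, buyers effectively pay pb = ps − 75, where ps is the price sellers receive.
Demand in terms of ps becomes qd = 729 − 4(ps − 75) = 1029 - 4ps. Setting this equal to supply: 1029 - 4ps = -879 + 8ps, so ps = 159.
Buyers pay pb = 159 − 75 = 84; q' = -879 + 8·159 = 393.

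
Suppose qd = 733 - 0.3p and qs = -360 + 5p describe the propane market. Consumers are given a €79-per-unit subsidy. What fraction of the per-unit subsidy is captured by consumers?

Pre-subsidy: 733 - 0.3p = -360 + 5p gives p* = 10930/53, q* = 35570/53.
With the rebate, buyers effectively pay pb = ps − 79, where ps is the price sellers receive.
Demand in terms of ps becomes qd = 733 − 0.3(ps − 79) = 756.7 - 0.3ps. Setting this equal to supply: 756.7 - 0.3ps = -360 + 5ps, so ps = 11167/53.
Buyers pay pb = 11167/53 − 79 = 6980/53; q' = -360 + 5·(11167/53) = 36755/53.
Buyers' price falls by p* − pb = 10930/53 − 6980/53 = 3950/53; sellers' price rises by ps − p* = 11167/53 − 10930/53 = 237/53.
So consumers capture (3950/53)/79 = 50/53 of each unit of subsidy.

Consumer share = 50/53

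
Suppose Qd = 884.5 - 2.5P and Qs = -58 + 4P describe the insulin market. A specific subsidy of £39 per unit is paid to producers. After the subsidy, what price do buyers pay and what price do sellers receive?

Buyers pay £121; sellers receive £160

Pre-subsidy: 884.5 - 2.5P = -58 + 4P gives P* = 145, Q* = 522.
With the subsidy, sellers receive Ps = Pb + 39 for each unit, where Pb is the price buyers pay.
Supply in terms of Pb becomes Qs = -58 + 4(Pb + 39) = 98 + 4Pb. Setting this equal to demand: 884.5 - 2.5Pb = 98 + 4Pb, so Pb = 121.
Sellers receive Ps = 121 + 39 = 160; Q' = 884.5 − 2.5·121 = 582.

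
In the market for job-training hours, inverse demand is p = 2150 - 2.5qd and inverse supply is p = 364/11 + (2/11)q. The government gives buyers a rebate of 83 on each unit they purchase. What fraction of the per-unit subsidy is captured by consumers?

Pre-subsidy: 2150 - 2.5q = 364/11 + (2/11)q gives q* = 46572/59 and p* = 10420/59.
With the rebate, buyers effectively pay pb = ps − 83, where ps is the price sellers receive.
On the curves, pb = 2150 - 2.5q and ps = 364/11 + (2/11)q; the wedge ps − pb = 83 gives 364/11 + (2/11)q − (2150 - 2.5q) = 83, so q' = 48398/59.
Then pb = 2150 − 2.5·(48398/59) = 5855/59 and ps = 364/11 + (2/11)·(48398/59) = 10752/59.
Buyers' price falls by p* − pb = 10420/59 − 5855/59 = 4565/59; sellers' price rises by ps − p* = 10752/59 − 10420/59 = 332/59.
So consumers capture (4565/59)/83 = 55/59 of each unit of subsidy.

Consumer share = 55/59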